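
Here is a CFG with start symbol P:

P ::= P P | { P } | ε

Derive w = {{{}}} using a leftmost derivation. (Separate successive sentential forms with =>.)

P => {P} => {PP} => {PPP} => {{P}PP} => {{PP}PP} => {{{P}P}PP} => {{{}P}PP} => {{{}}PP} => {{{}}P} => {{{}}}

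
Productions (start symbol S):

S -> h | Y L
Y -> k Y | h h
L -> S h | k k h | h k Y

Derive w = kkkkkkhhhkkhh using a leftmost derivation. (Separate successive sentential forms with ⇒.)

S⇒YL⇒kYL⇒kkYL⇒kkkYL⇒kkkkYL⇒kkkkkYL⇒kkkkkkYL⇒kkkkkkhhL⇒kkkkkkhhhkY⇒kkkkkkhhhkkY⇒kkkkkkhhhkkhh

S ⇒ YL   [S -> Y L]
YL ⇒ kYL   [Y -> k Y]
kYL ⇒ kkYL   [Y -> k Y]
kkYL ⇒ kkkYL   [Y -> k Y]
kkkYL ⇒ kkkkYL   [Y -> k Y]
kkkkYL ⇒ kkkkkYL   [Y -> k Y]
kkkkkYL ⇒ kkkkkkYL   [Y -> k Y]
kkkkkkYL ⇒ kkkkkkhhL   [Y -> h h]
kkkkkkhhL ⇒ kkkkkkhhhkY   [L -> h k Y]
kkkkkkhhhkY ⇒ kkkkkkhhhkkY   [Y -> k Y]
kkkkkkhhhkkY ⇒ kkkkkkhhhkkhh   [Y -> h h]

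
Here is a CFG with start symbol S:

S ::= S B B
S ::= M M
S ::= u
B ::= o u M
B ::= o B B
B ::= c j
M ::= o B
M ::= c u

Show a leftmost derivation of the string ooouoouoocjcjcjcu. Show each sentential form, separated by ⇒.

S ⇒ MM ⇒ oBM ⇒ ooBBM ⇒ ooouMBM ⇒ ooouoBBM ⇒ ooouoouMBM ⇒ ooouoouoBBM ⇒ ooouoouooBBBM ⇒ ooouoouoocjBBM ⇒ ooouoouoocjcjBM ⇒ ooouoouoocjcjcjM ⇒ ooouoouoocjcjcjcu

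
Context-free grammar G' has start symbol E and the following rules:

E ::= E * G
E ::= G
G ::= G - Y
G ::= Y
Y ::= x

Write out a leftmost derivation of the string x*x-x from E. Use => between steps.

E=>E*G=>G*G=>Y*G=>x*G=>x*G-Y=>x*Y-Y=>x*x-Y=>x*x-x

E => E*G   [E ::= E * G]
E*G => G*G   [E ::= G]
G*G => Y*G   [G ::= Y]
Y*G => x*G   [Y ::= x]
x*G => x*G-Y   [G ::= G - Y]
x*G-Y => x*Y-Y   [G ::= Y]
x*Y-Y => x*x-Y   [Y ::= x]
x*x-Y => x*x-x   [Y ::= x]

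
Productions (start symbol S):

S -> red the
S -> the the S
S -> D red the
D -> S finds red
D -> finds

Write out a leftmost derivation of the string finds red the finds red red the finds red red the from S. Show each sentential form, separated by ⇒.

S ⇒ D red the ⇒ S finds red red the ⇒ D red the finds red red the ⇒ S finds red red the finds red red the ⇒ D red the finds red red the finds red red the ⇒ finds red the finds red red the finds red red the

S ⇒ D red the   [S -> D red the]
D red the ⇒ S finds red red the   [D -> S finds red]
S finds red red the ⇒ D red the finds red red the   [S -> D red the]
D red the finds red red the ⇒ S finds red red the finds red red the   [D -> S finds red]
S finds red red the finds red red the ⇒ D red the finds red red the finds red red the   [S -> D red the]
D red the finds red red the finds red red the ⇒ finds red the finds red red the finds red red the   [D -> finds]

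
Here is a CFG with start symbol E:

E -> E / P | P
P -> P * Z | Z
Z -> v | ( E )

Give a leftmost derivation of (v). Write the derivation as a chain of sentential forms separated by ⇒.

E ⇒ P   [E -> P]
P ⇒ Z   [P -> Z]
Z ⇒ (E)   [Z -> ( E )]
(E) ⇒ (P)   [E -> P]
(P) ⇒ (Z)   [P -> Z]
(Z) ⇒ (v)   [Z -> v]

E ⇒ P ⇒ Z ⇒ (E) ⇒ (P) ⇒ (Z) ⇒ (v)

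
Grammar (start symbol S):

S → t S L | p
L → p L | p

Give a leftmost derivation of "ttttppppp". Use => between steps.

S => tSL   [S → t S L]
tSL => ttSLL   [S → t S L]
ttSLL => tttSLLL   [S → t S L]
tttSLLL => ttttSLLLL   [S → t S L]
ttttSLLLL => ttttpLLLL   [S → p]
ttttpLLLL => ttttppLLL   [L → p]
ttttppLLL => ttttpppLL   [L → p]
ttttpppLL => ttttppppL   [L → p]
ttttppppL => ttttppppp   [L → p]

S => tSL => ttSLL => tttSLLL => ttttSLLLL => ttttpLLLL => ttttppLLL => ttttpppLL => ttttppppL => ttttppppp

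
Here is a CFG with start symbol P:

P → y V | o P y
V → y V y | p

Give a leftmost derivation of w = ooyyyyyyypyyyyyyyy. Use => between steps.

P => oPy => ooPyy => ooyVyy => ooyyVyyy => ooyyyVyyyy => ooyyyyVyyyyy => ooyyyyyVyyyyyy => ooyyyyyyVyyyyyyy => ooyyyyyyyVyyyyyyyy => ooyyyyyyypyyyyyyyy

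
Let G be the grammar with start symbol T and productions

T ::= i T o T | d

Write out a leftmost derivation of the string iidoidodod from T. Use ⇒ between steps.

T ⇒ iToT   [T ::= i T o T]
iToT ⇒ iiToToT   [T ::= i T o T]
iiToToT ⇒ iidoToT   [T ::= d]
iidoToT ⇒ iidoiToToT   [T ::= i T o T]
iidoiToToT ⇒ iidoidoToT   [T ::= d]
iidoidoToT ⇒ iidoidodoT   [T ::= d]
iidoidodoT ⇒ iidoidodod   [T ::= d]

T ⇒ iToT ⇒ iiToToT ⇒ iidoToT ⇒ iidoiToToT ⇒ iidoidoToT ⇒ iidoidodoT ⇒ iidoidodod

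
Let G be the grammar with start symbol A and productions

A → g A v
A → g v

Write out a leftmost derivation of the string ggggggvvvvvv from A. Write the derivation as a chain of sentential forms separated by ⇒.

A⇒gAv⇒ggAvv⇒gggAvvv⇒ggggAvvvv⇒gggggAvvvvv⇒ggggggvvvvvv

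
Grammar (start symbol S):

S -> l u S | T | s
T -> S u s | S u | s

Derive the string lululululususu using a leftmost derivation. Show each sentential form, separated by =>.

S=>luS=>luluS=>lululuS=>lulululuS=>lulululuT=>lulululuSu=>lulululuTu=>lulululuSusu=>lululululuSusu=>lululululususu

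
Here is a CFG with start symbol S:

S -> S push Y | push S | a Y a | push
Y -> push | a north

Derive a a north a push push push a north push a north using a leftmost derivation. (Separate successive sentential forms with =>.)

S => S push Y => S push Y push Y => S push Y push Y push Y => a Y a push Y push Y push Y => a a north a push Y push Y push Y => a a north a push push push Y push Y => a a north a push push push a north push Y => a a north a push push push a north push a north

S => S push Y   [S -> S push Y]
S push Y => S push Y push Y   [S -> S push Y]
S push Y push Y => S push Y push Y push Y   [S -> S push Y]
S push Y push Y push Y => a Y a push Y push Y push Y   [S -> a Y a]
a Y a push Y push Y push Y => a a north a push Y push Y push Y   [Y -> a north]
a a north a push Y push Y push Y => a a north a push push push Y push Y   [Y -> push]
a a north a push push push Y push Y => a a north a push push push a north push Y   [Y -> a north]
a a north a push push push a north push Y => a a north a push push push a north push a north   [Y -> a north]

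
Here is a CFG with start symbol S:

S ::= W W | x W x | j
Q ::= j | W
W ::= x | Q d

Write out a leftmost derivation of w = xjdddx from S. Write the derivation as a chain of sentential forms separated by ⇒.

S ⇒ xWx   [S ::= x W x]
xWx ⇒ xQdx   [W ::= Q d]
xQdx ⇒ xWdx   [Q ::= W]
xWdx ⇒ xQddx   [W ::= Q d]
xQddx ⇒ xWddx   [Q ::= W]
xWddx ⇒ xQdddx   [W ::= Q d]
xQdddx ⇒ xjdddx   [Q ::= j]

S ⇒ xWx ⇒ xQdx ⇒ xWdx ⇒ xQddx ⇒ xWddx ⇒ xQdddx ⇒ xjdddx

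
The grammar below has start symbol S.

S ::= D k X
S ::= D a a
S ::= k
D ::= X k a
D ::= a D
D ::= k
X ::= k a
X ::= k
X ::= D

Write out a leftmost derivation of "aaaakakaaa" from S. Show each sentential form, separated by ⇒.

S⇒Daa⇒aDaa⇒aaDaa⇒aaaDaa⇒aaaaDaa⇒aaaaXkaaa⇒aaaakakaaa

S ⇒ Daa   [S ::= D a a]
Daa ⇒ aDaa   [D ::= a D]
aDaa ⇒ aaDaa   [D ::= a D]
aaDaa ⇒ aaaDaa   [D ::= a D]
aaaDaa ⇒ aaaaDaa   [D ::= a D]
aaaaDaa ⇒ aaaaXkaaa   [D ::= X k a]
aaaaXkaaa ⇒ aaaakakaaa   [X ::= k a]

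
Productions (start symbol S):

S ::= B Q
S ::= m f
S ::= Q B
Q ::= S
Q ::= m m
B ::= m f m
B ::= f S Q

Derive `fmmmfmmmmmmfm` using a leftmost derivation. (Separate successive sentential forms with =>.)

S => QB   [S ::= Q B]
QB => SB   [Q ::= S]
SB => BQB   [S ::= B Q]
BQB => fSQQB   [B ::= f S Q]
fSQQB => fQBQQB   [S ::= Q B]
fQBQQB => fmmBQQB   [Q ::= m m]
fmmBQQB => fmmmfmQQB   [B ::= m f m]
fmmmfmQQB => fmmmfmmmQB   [Q ::= m m]
fmmmfmmmQB => fmmmfmmmmmB   [Q ::= m m]
fmmmfmmmmmB => fmmmfmmmmmmfm   [B ::= m f m]

S => QB => SB => BQB => fSQQB => fQBQQB => fmmBQQB => fmmmfmQQB => fmmmfmmmQB => fmmmfmmmmmB => fmmmfmmmmmmfm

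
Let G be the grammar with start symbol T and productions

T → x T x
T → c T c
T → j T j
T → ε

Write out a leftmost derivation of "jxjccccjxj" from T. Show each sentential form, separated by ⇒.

T ⇒ jTj ⇒ jxTxj ⇒ jxjTjxj ⇒ jxjcTcjxj ⇒ jxjccTccjxj ⇒ jxjccccjxj

T ⇒ jTj   [T → j T j]
jTj ⇒ jxTxj   [T → x T x]
jxTxj ⇒ jxjTjxj   [T → j T j]
jxjTjxj ⇒ jxjcTcjxj   [T → c T c]
jxjcTcjxj ⇒ jxjccTccjxj   [T → c T c]
jxjccTccjxj ⇒ jxjccccjxj   [T → ε]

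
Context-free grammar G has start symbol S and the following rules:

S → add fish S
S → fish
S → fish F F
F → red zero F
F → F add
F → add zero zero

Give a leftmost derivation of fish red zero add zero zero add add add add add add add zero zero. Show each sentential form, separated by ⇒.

S ⇒ fish F F ⇒ fish F add F ⇒ fish F add add F ⇒ fish F add add add F ⇒ fish F add add add add F ⇒ fish red zero F add add add add F ⇒ fish red zero F add add add add add F ⇒ fish red zero F add add add add add add F ⇒ fish red zero add zero zero add add add add add add F ⇒ fish red zero add zero zero add add add add add add add zero zero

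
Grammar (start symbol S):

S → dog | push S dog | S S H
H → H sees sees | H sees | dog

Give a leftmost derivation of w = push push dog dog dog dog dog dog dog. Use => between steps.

S => push S dog => push S S H dog => push push S dog S H dog => push push S S H dog S H dog => push push dog S H dog S H dog => push push dog dog H dog S H dog => push push dog dog dog dog S H dog => push push dog dog dog dog dog H dog => push push dog dog dog dog dog dog dog

S => push S dog   [S → push S dog]
push S dog => push S S H dog   [S → S S H]
push S S H dog => push push S dog S H dog   [S → push S dog]
push push S dog S H dog => push push S S H dog S H dog   [S → S S H]
push push S S H dog S H dog => push push dog S H dog S H dog   [S → dog]
push push dog S H dog S H dog => push push dog dog H dog S H dog   [S → dog]
push push dog dog H dog S H dog => push push dog dog dog dog S H dog   [H → dog]
push push dog dog dog dog S H dog => push push dog dog dog dog dog H dog   [S → dog]
push push dog dog dog dog dog H dog => push push dog dog dog dog dog dog dog   [H → dog]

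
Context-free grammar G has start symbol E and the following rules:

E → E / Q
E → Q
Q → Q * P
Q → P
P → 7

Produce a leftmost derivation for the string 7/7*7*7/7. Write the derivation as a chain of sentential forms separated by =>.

E => E/Q => E/Q/Q => Q/Q/Q => P/Q/Q => 7/Q/Q => 7/Q*P/Q => 7/Q*P*P/Q => 7/P*P*P/Q => 7/7*P*P/Q => 7/7*7*P/Q => 7/7*7*7/Q => 7/7*7*7/P => 7/7*7*7/7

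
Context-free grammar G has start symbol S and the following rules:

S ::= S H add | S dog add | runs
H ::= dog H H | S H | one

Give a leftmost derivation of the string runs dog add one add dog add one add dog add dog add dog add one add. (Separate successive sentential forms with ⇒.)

S ⇒ S H add   [S ::= S H add]
S H add ⇒ S dog add H add   [S ::= S dog add]
S dog add H add ⇒ S dog add dog add H add   [S ::= S dog add]
S dog add dog add H add ⇒ S dog add dog add dog add H add   [S ::= S dog add]
S dog add dog add dog add H add ⇒ S H add dog add dog add dog add H add   [S ::= S H add]
S H add dog add dog add dog add H add ⇒ S dog add H add dog add dog add dog add H add   [S ::= S dog add]
S dog add H add dog add dog add dog add H add ⇒ S H add dog add H add dog add dog add dog add H add   [S ::= S H add]
S H add dog add H add dog add dog add dog add H add ⇒ S dog add H add dog add H add dog add dog add dog add H add   [S ::= S dog add]
S dog add H add dog add H add dog add dog add dog add H add ⇒ runs dog add H add dog add H add dog add dog add dog add H add   [S ::= runs]
runs dog add H add dog add H add dog add dog add dog add H add ⇒ runs dog add one add dog add H add dog add dog add dog add H add   [H ::= one]
runs dog add one add dog add H add dog add dog add dog add H add ⇒ runs dog add one add dog add one add dog add dog add dog add H add   [H ::= one]
runs dog add one add dog add one add dog add dog add dog add H add ⇒ runs dog add one add dog add one add dog add dog add dog add one add   [H ::= one]

S ⇒ S H add ⇒ S dog add H add ⇒ S dog add dog add H add ⇒ S dog add dog add dog add H add ⇒ S H add dog add dog add dog add H add ⇒ S dog add H add dog add dog add dog add H add ⇒ S H add dog add H add dog add dog add dog add H add ⇒ S dog add H add dog add H add dog add dog add dog add H add ⇒ runs dog add H add dog add H add dog add dog add dog add H add ⇒ runs dog add one add dog add H add dog add dog add dog add H add ⇒ runs dog add one add dog add one add dog add dog add dog add H add ⇒ runs dog add one add dog add one add dog add dog add dog add one add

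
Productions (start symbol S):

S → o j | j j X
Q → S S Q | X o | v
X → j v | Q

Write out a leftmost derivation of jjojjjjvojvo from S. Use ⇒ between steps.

S⇒jjX⇒jjQ⇒jjSSQ⇒jjojSQ⇒jjojjjXQ⇒jjojjjQQ⇒jjojjjXoQ⇒jjojjjjvoQ⇒jjojjjjvoXo⇒jjojjjjvojvo

S ⇒ jjX   [S → j j X]
jjX ⇒ jjQ   [X → Q]
jjQ ⇒ jjSSQ   [Q → S S Q]
jjSSQ ⇒ jjojSQ   [S → o j]
jjojSQ ⇒ jjojjjXQ   [S → j j X]
jjojjjXQ ⇒ jjojjjQQ   [X → Q]
jjojjjQQ ⇒ jjojjjXoQ   [Q → X o]
jjojjjXoQ ⇒ jjojjjjvoQ   [X → j v]
jjojjjjvoQ ⇒ jjojjjjvoXo   [Q → X o]
jjojjjjvoXo ⇒ jjojjjjvojvo   [X → j v]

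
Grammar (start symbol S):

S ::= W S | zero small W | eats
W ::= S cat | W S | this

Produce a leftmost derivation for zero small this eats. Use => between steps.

S => zero small W   [S ::= zero small W]
zero small W => zero small W S   [W ::= W S]
zero small W S => zero small this S   [W ::= this]
zero small this S => zero small this eats   [S ::= eats]

S => zero small W => zero small W S => zero small this S => zero small this eats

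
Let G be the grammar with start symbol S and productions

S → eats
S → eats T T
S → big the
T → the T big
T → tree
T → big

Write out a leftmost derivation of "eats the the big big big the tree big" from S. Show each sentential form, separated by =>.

S => eats T T => eats the T big T => eats the the T big big T => eats the the big big big T => eats the the big big big the T big => eats the the big big big the tree big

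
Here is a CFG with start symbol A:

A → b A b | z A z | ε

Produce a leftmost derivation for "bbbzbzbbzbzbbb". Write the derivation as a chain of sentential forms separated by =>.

A => bAb => bbAbb => bbbAbbb => bbbzAzbbb => bbbzbAbzbbb => bbbzbzAzbzbbb => bbbzbzbAbzbzbbb => bbbzbzbbzbzbbb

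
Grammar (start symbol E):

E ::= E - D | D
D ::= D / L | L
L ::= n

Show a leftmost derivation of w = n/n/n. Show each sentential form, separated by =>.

E=>D=>D/L=>D/L/L=>L/L/L=>n/L/L=>n/n/L=>n/n/n

E => D   [E ::= D]
D => D/L   [D ::= D / L]
D/L => D/L/L   [D ::= D / L]
D/L/L => L/L/L   [D ::= L]
L/L/L => n/L/L   [L ::= n]
n/L/L => n/n/L   [L ::= n]
n/n/L => n/n/n   [L ::= n]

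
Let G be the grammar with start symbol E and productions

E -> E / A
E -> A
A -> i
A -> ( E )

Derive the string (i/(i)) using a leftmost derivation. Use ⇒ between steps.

E ⇒ A ⇒ (E) ⇒ (E/A) ⇒ (A/A) ⇒ (i/A) ⇒ (i/(E)) ⇒ (i/(A)) ⇒ (i/(i))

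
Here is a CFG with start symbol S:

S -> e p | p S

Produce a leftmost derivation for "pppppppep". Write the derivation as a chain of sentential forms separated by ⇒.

S ⇒ pS ⇒ ppS ⇒ pppS ⇒ ppppS ⇒ pppppS ⇒ ppppppS ⇒ pppppppS ⇒ pppppppep

S ⇒ pS   [S -> p S]
pS ⇒ ppS   [S -> p S]
ppS ⇒ pppS   [S -> p S]
pppS ⇒ ppppS   [S -> p S]
ppppS ⇒ pppppS   [S -> p S]
pppppS ⇒ ppppppS   [S -> p S]
ppppppS ⇒ pppppppS   [S -> p S]
pppppppS ⇒ pppppppep   [S -> e p]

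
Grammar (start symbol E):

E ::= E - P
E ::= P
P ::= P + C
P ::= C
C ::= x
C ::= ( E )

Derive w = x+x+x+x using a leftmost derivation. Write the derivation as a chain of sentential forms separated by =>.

E => P   [E ::= P]
P => P+C   [P ::= P + C]
P+C => P+C+C   [P ::= P + C]
P+C+C => P+C+C+C   [P ::= P + C]
P+C+C+C => C+C+C+C   [P ::= C]
C+C+C+C => x+C+C+C   [C ::= x]
x+C+C+C => x+x+C+C   [C ::= x]
x+x+C+C => x+x+x+C   [C ::= x]
x+x+x+C => x+x+x+x   [C ::= x]

E=>P=>P+C=>P+C+C=>P+C+C+C=>C+C+C+C=>x+C+C+C=>x+x+C+C=>x+x+x+C=>x+x+x+x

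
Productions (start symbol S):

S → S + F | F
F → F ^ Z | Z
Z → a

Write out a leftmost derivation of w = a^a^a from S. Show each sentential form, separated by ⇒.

S ⇒ F   [S → F]
F ⇒ F^Z   [F → F ^ Z]
F^Z ⇒ F^Z^Z   [F → F ^ Z]
F^Z^Z ⇒ Z^Z^Z   [F → Z]
Z^Z^Z ⇒ a^Z^Z   [Z → a]
a^Z^Z ⇒ a^a^Z   [Z → a]
a^a^Z ⇒ a^a^a   [Z → a]

S ⇒ F ⇒ F^Z ⇒ F^Z^Z ⇒ Z^Z^Z ⇒ a^Z^Z ⇒ a^a^Z ⇒ a^a^a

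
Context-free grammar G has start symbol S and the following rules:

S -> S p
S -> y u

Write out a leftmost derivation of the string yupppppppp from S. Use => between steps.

S => Sp => Spp => Sppp => Spppp => Sppppp => Spppppp => Sppppppp => Spppppppp => yupppppppp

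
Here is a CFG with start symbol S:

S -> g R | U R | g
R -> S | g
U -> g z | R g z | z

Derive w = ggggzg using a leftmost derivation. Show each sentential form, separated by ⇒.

S ⇒ gR ⇒ gS ⇒ ggR ⇒ ggS ⇒ ggUR ⇒ ggRgzR ⇒ ggSgzR ⇒ ggggzR ⇒ ggggzS ⇒ ggggzg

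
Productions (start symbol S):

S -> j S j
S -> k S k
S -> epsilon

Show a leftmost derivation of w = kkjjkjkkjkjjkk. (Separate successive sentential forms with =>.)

S => kSk   [S -> k S k]
kSk => kkSkk   [S -> k S k]
kkSkk => kkjSjkk   [S -> j S j]
kkjSjkk => kkjjSjjkk   [S -> j S j]
kkjjSjjkk => kkjjkSkjjkk   [S -> k S k]
kkjjkSkjjkk => kkjjkjSjkjjkk   [S -> j S j]
kkjjkjSjkjjkk => kkjjkjkSkjkjjkk   [S -> k S k]
kkjjkjkSkjkjjkk => kkjjkjkkjkjjkk   [S -> epsilon]

S=>kSk=>kkSkk=>kkjSjkk=>kkjjSjjkk=>kkjjkSkjjkk=>kkjjkjSjkjjkk=>kkjjkjkSkjkjjkk=>kkjjkjkkjkjjkk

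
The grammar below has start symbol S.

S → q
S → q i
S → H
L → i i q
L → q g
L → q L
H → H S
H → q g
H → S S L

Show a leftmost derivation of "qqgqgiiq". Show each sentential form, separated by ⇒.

S ⇒ H   [S → H]
H ⇒ SSL   [H → S S L]
SSL ⇒ qSL   [S → q]
qSL ⇒ qHL   [S → H]
qHL ⇒ qHSL   [H → H S]
qHSL ⇒ qqgSL   [H → q g]
qqgSL ⇒ qqgHL   [S → H]
qqgHL ⇒ qqgqgL   [H → q g]
qqgqgL ⇒ qqgqgiiq   [L → i i q]

S ⇒ H ⇒ SSL ⇒ qSL ⇒ qHL ⇒ qHSL ⇒ qqgSL ⇒ qqgHL ⇒ qqgqgL ⇒ qqgqgiiq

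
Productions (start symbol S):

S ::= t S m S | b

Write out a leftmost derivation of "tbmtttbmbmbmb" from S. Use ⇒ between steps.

S⇒tSmS⇒tbmS⇒tbmtSmS⇒tbmttSmSmS⇒tbmtttSmSmSmS⇒tbmtttbmSmSmS⇒tbmtttbmbmSmS⇒tbmtttbmbmbmS⇒tbmtttbmbmbmb

S ⇒ tSmS   [S ::= t S m S]
tSmS ⇒ tbmS   [S ::= b]
tbmS ⇒ tbmtSmS   [S ::= t S m S]
tbmtSmS ⇒ tbmttSmSmS   [S ::= t S m S]
tbmttSmSmS ⇒ tbmtttSmSmSmS   [S ::= t S m S]
tbmtttSmSmSmS ⇒ tbmtttbmSmSmS   [S ::= b]
tbmtttbmSmSmS ⇒ tbmtttbmbmSmS   [S ::= b]
tbmtttbmbmSmS ⇒ tbmtttbmbmbmS   [S ::= b]
tbmtttbmbmbmS ⇒ tbmtttbmbmbmb   [S ::= b]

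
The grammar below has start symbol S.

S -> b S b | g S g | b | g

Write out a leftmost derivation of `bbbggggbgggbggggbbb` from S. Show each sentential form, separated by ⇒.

S ⇒ bSb   [S -> b S b]
bSb ⇒ bbSbb   [S -> b S b]
bbSbb ⇒ bbbSbbb   [S -> b S b]
bbbSbbb ⇒ bbbgSgbbb   [S -> g S g]
bbbgSgbbb ⇒ bbbggSggbbb   [S -> g S g]
bbbggSggbbb ⇒ bbbgggSgggbbb   [S -> g S g]
bbbgggSgggbbb ⇒ bbbggggSggggbbb   [S -> g S g]
bbbggggSggggbbb ⇒ bbbggggbSbggggbbb   [S -> b S b]
bbbggggbSbggggbbb ⇒ bbbggggbgSgbggggbbb   [S -> g S g]
bbbggggbgSgbggggbbb ⇒ bbbggggbgggbggggbbb   [S -> g]

S ⇒ bSb ⇒ bbSbb ⇒ bbbSbbb ⇒ bbbgSgbbb ⇒ bbbggSggbbb ⇒ bbbgggSgggbbb ⇒ bbbggggSggggbbb ⇒ bbbggggbSbggggbbb ⇒ bbbggggbgSgbggggbbb ⇒ bbbggggbgggbggggbbb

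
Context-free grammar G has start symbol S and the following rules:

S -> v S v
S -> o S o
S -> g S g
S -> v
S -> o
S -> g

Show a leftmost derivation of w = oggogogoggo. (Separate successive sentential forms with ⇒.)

S ⇒ oSo   [S -> o S o]
oSo ⇒ ogSgo   [S -> g S g]
ogSgo ⇒ oggSggo   [S -> g S g]
oggSggo ⇒ oggoSoggo   [S -> o S o]
oggoSoggo ⇒ oggogSgoggo   [S -> g S g]
oggogSgoggo ⇒ oggogogoggo   [S -> o]

S ⇒ oSo ⇒ ogSgo ⇒ oggSggo ⇒ oggoSoggo ⇒ oggogSgoggo ⇒ oggogogoggo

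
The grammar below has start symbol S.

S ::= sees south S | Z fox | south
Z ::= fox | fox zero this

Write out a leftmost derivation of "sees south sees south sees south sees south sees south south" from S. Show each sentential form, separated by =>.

S => sees south S => sees south sees south S => sees south sees south sees south S => sees south sees south sees south sees south S => sees south sees south sees south sees south sees south S => sees south sees south sees south sees south sees south south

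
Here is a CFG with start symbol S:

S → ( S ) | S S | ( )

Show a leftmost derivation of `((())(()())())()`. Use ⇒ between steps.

S ⇒ SS ⇒ (S)S ⇒ (SS)S ⇒ ((S)S)S ⇒ ((())S)S ⇒ ((())SS)S ⇒ ((())(S)S)S ⇒ ((())(SS)S)S ⇒ ((())(()S)S)S ⇒ ((())(()())S)S ⇒ ((())(()())())S ⇒ ((())(()())())()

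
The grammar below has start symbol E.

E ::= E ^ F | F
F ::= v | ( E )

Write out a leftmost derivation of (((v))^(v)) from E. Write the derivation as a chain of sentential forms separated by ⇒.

E ⇒ F ⇒ (E) ⇒ (E^F) ⇒ (F^F) ⇒ ((E)^F) ⇒ ((F)^F) ⇒ (((E))^F) ⇒ (((F))^F) ⇒ (((v))^F) ⇒ (((v))^(E)) ⇒ (((v))^(F)) ⇒ (((v))^(v))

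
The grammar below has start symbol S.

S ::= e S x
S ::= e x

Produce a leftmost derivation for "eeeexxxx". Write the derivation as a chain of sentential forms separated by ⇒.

S⇒eSx⇒eeSxx⇒eeeSxxx⇒eeeexxxx

S ⇒ eSx   [S ::= e S x]
eSx ⇒ eeSxx   [S ::= e S x]
eeSxx ⇒ eeeSxxx   [S ::= e S x]
eeeSxxx ⇒ eeeexxxx   [S ::= e x]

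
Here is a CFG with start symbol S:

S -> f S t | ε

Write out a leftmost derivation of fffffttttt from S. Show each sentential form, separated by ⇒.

S⇒fSt⇒ffStt⇒fffSttt⇒ffffStttt⇒fffffSttttt⇒fffffttttt

S ⇒ fSt   [S -> f S t]
fSt ⇒ ffStt   [S -> f S t]
ffStt ⇒ fffSttt   [S -> f S t]
fffSttt ⇒ ffffStttt   [S -> f S t]
ffffStttt ⇒ fffffSttttt   [S -> f S t]
fffffSttttt ⇒ fffffttttt   [S -> ε]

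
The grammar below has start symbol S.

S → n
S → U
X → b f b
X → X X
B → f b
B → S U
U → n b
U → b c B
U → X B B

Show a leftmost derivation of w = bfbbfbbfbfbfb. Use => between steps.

S=>U=>XBB=>XXBB=>XXXBB=>bfbXXBB=>bfbbfbXBB=>bfbbfbbfbBB=>bfbbfbbfbfbB=>bfbbfbbfbfbfb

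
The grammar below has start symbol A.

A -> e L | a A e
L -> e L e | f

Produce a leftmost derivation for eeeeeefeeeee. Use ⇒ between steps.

A ⇒ eL ⇒ eeLe ⇒ eeeLee ⇒ eeeeLeee ⇒ eeeeeLeeee ⇒ eeeeeeLeeeee ⇒ eeeeeefeeeee

A ⇒ eL   [A -> e L]
eL ⇒ eeLe   [L -> e L e]
eeLe ⇒ eeeLee   [L -> e L e]
eeeLee ⇒ eeeeLeee   [L -> e L e]
eeeeLeee ⇒ eeeeeLeeee   [L -> e L e]
eeeeeLeeee ⇒ eeeeeeLeeeee   [L -> e L e]
eeeeeeLeeeee ⇒ eeeeeefeeeee   [L -> f]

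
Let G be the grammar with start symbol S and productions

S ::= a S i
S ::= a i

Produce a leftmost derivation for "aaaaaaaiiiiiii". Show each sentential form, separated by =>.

S => aSi   [S ::= a S i]
aSi => aaSii   [S ::= a S i]
aaSii => aaaSiii   [S ::= a S i]
aaaSiii => aaaaSiiii   [S ::= a S i]
aaaaSiiii => aaaaaSiiiii   [S ::= a S i]
aaaaaSiiiii => aaaaaaSiiiiii   [S ::= a S i]
aaaaaaSiiiiii => aaaaaaaiiiiiii   [S ::= a i]

S => aSi => aaSii => aaaSiii => aaaaSiiii => aaaaaSiiiii => aaaaaaSiiiiii => aaaaaaaiiiiiii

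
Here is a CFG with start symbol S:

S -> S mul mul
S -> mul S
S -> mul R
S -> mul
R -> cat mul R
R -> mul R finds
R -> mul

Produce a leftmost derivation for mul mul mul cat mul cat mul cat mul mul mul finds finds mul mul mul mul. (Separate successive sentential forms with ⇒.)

S ⇒ mul S   [S -> mul S]
mul S ⇒ mul S mul mul   [S -> S mul mul]
mul S mul mul ⇒ mul S mul mul mul mul   [S -> S mul mul]
mul S mul mul mul mul ⇒ mul mul R mul mul mul mul   [S -> mul R]
mul mul R mul mul mul mul ⇒ mul mul mul R finds mul mul mul mul   [R -> mul R finds]
mul mul mul R finds mul mul mul mul ⇒ mul mul mul cat mul R finds mul mul mul mul   [R -> cat mul R]
mul mul mul cat mul R finds mul mul mul mul ⇒ mul mul mul cat mul cat mul R finds mul mul mul mul   [R -> cat mul R]
mul mul mul cat mul cat mul R finds mul mul mul mul ⇒ mul mul mul cat mul cat mul cat mul R finds mul mul mul mul   [R -> cat mul R]
mul mul mul cat mul cat mul cat mul R finds mul mul mul mul ⇒ mul mul mul cat mul cat mul cat mul mul R finds finds mul mul mul mul   [R -> mul R finds]
mul mul mul cat mul cat mul cat mul mul R finds finds mul mul mul mul ⇒ mul mul mul cat mul cat mul cat mul mul mul finds finds mul mul mul mul   [R -> mul]

S ⇒ mul S ⇒ mul S mul mul ⇒ mul S mul mul mul mul ⇒ mul mul R mul mul mul mul ⇒ mul mul mul R finds mul mul mul mul ⇒ mul mul mul cat mul R finds mul mul mul mul ⇒ mul mul mul cat mul cat mul R finds mul mul mul mul ⇒ mul mul mul cat mul cat mul cat mul R finds mul mul mul mul ⇒ mul mul mul cat mul cat mul cat mul mul R finds finds mul mul mul mul ⇒ mul mul mul cat mul cat mul cat mul mul mul finds finds mul mul mul mul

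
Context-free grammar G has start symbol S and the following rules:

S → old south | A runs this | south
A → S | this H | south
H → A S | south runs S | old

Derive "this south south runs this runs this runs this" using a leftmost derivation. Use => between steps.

S => A runs this   [S → A runs this]
A runs this => S runs this   [A → S]
S runs this => A runs this runs this   [S → A runs this]
A runs this runs this => this H runs this runs this   [A → this H]
this H runs this runs this => this A S runs this runs this   [H → A S]
this A S runs this runs this => this south S runs this runs this   [A → south]
this south S runs this runs this => this south A runs this runs this runs this   [S → A runs this]
this south A runs this runs this runs this => this south south runs this runs this runs this   [A → south]

S => A runs this => S runs this => A runs this runs this => this H runs this runs this => this A S runs this runs this => this south S runs this runs this => this south A runs this runs this runs this => this south south runs this runs this runs this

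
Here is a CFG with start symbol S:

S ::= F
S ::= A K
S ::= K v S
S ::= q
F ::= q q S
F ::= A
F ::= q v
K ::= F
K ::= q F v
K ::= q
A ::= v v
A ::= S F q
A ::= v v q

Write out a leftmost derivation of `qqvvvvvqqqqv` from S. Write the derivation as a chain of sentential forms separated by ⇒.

S⇒KvS⇒qFvvS⇒qqvvvS⇒qqvvvAK⇒qqvvvvvK⇒qqvvvvvqFv⇒qqvvvvvqqqSv⇒qqvvvvvqqqqv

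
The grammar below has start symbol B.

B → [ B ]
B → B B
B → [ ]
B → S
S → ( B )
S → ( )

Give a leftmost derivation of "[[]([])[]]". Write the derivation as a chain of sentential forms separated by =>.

B => [B] => [BB] => [BBB] => [[]BB] => [[]SB] => [[](B)B] => [[]([])B] => [[]([])[]]

B => [B]   [B → [ B ]]
[B] => [BB]   [B → B B]
[BB] => [BBB]   [B → B B]
[BBB] => [[]BB]   [B → [ ]]
[[]BB] => [[]SB]   [B → S]
[[]SB] => [[](B)B]   [S → ( B )]
[[](B)B] => [[]([])B]   [B → [ ]]
[[]([])B] => [[]([])[]]   [B → [ ]]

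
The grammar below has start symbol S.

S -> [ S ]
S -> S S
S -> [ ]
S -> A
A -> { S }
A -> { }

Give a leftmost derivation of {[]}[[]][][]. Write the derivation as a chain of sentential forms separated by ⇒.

S⇒SS⇒SSS⇒ASS⇒{S}SS⇒{[]}SS⇒{[]}[S]S⇒{[]}[[]]S⇒{[]}[[]]SS⇒{[]}[[]][]S⇒{[]}[[]][][]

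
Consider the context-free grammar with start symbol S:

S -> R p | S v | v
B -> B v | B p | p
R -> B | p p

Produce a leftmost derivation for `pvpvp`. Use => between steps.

S => Rp   [S -> R p]
Rp => Bp   [R -> B]
Bp => Bvp   [B -> B v]
Bvp => Bpvp   [B -> B p]
Bpvp => Bvpvp   [B -> B v]
Bvpvp => pvpvp   [B -> p]

S => Rp => Bp => Bvp => Bpvp => Bvpvp => pvpvp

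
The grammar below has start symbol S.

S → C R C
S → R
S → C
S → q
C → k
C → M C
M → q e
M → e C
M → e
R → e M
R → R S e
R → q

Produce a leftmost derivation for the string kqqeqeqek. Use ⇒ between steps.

S⇒CRC⇒kRC⇒kRSeC⇒kRSeSeC⇒kRSeSeSeC⇒kqSeSeSeC⇒kqqeSeSeC⇒kqqeqeSeC⇒kqqeqeqeC⇒kqqeqeqek

S ⇒ CRC   [S → C R C]
CRC ⇒ kRC   [C → k]
kRC ⇒ kRSeC   [R → R S e]
kRSeC ⇒ kRSeSeC   [R → R S e]
kRSeSeC ⇒ kRSeSeSeC   [R → R S e]
kRSeSeSeC ⇒ kqSeSeSeC   [R → q]
kqSeSeSeC ⇒ kqqeSeSeC   [S → q]
kqqeSeSeC ⇒ kqqeqeSeC   [S → q]
kqqeqeSeC ⇒ kqqeqeqeC   [S → q]
kqqeqeqeC ⇒ kqqeqeqek   [C → k]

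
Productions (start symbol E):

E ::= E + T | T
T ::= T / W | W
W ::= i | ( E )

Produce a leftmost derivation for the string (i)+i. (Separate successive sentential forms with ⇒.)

E⇒E+T⇒T+T⇒W+T⇒(E)+T⇒(T)+T⇒(W)+T⇒(i)+T⇒(i)+W⇒(i)+i

E ⇒ E+T   [E ::= E + T]
E+T ⇒ T+T   [E ::= T]
T+T ⇒ W+T   [T ::= W]
W+T ⇒ (E)+T   [W ::= ( E )]
(E)+T ⇒ (T)+T   [E ::= T]
(T)+T ⇒ (W)+T   [T ::= W]
(W)+T ⇒ (i)+T   [W ::= i]
(i)+T ⇒ (i)+W   [T ::= W]
(i)+W ⇒ (i)+i   [W ::= i]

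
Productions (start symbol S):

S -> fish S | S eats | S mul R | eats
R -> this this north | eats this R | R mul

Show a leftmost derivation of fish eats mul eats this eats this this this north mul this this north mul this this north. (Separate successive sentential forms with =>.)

S => fish S => fish S mul R => fish S mul R mul R => fish S mul R mul R mul R => fish eats mul R mul R mul R => fish eats mul eats this R mul R mul R => fish eats mul eats this eats this R mul R mul R => fish eats mul eats this eats this this this north mul R mul R => fish eats mul eats this eats this this this north mul this this north mul R => fish eats mul eats this eats this this this north mul this this north mul this this north

S => fish S   [S -> fish S]
fish S => fish S mul R   [S -> S mul R]
fish S mul R => fish S mul R mul R   [S -> S mul R]
fish S mul R mul R => fish S mul R mul R mul R   [S -> S mul R]
fish S mul R mul R mul R => fish eats mul R mul R mul R   [S -> eats]
fish eats mul R mul R mul R => fish eats mul eats this R mul R mul R   [R -> eats this R]
fish eats mul eats this R mul R mul R => fish eats mul eats this eats this R mul R mul R   [R -> eats this R]
fish eats mul eats this eats this R mul R mul R => fish eats mul eats this eats this this this north mul R mul R   [R -> this this north]
fish eats mul eats this eats this this this north mul R mul R => fish eats mul eats this eats this this this north mul this this north mul R   [R -> this this north]
fish eats mul eats this eats this this this north mul this this north mul R => fish eats mul eats this eats this this this north mul this this north mul this this north   [R -> this this north]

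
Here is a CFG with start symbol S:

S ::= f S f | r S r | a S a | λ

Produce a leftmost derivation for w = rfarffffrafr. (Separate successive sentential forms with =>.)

S=>rSr=>rfSfr=>rfaSafr=>rfarSrafr=>rfarfSfrafr=>rfarffSffrafr=>rfarffffrafr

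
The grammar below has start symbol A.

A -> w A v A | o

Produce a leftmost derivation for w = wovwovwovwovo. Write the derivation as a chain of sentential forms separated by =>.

A => wAvA   [A -> w A v A]
wAvA => wovA   [A -> o]
wovA => wovwAvA   [A -> w A v A]
wovwAvA => wovwovA   [A -> o]
wovwovA => wovwovwAvA   [A -> w A v A]
wovwovwAvA => wovwovwovA   [A -> o]
wovwovwovA => wovwovwovwAvA   [A -> w A v A]
wovwovwovwAvA => wovwovwovwovA   [A -> o]
wovwovwovwovA => wovwovwovwovo   [A -> o]

A => wAvA => wovA => wovwAvA => wovwovA => wovwovwAvA => wovwovwovA => wovwovwovwAvA => wovwovwovwovA => wovwovwovwovo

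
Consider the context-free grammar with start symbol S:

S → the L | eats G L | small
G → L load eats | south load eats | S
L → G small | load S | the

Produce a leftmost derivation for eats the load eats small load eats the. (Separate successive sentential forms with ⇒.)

S ⇒ eats G L ⇒ eats L load eats L ⇒ eats G small load eats L ⇒ eats L load eats small load eats L ⇒ eats the load eats small load eats L ⇒ eats the load eats small load eats the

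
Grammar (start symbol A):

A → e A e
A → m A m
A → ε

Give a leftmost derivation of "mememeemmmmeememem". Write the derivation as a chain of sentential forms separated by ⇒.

A⇒mAm⇒meAem⇒memAmem⇒memeAemem⇒mememAmemem⇒mememeAememem⇒mememeeAeememem⇒mememeemAmeememem⇒mememeemmAmmeememem⇒mememeemmmmeememem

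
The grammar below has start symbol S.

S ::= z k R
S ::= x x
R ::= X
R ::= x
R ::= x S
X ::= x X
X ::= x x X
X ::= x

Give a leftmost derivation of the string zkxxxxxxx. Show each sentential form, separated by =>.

S=>zkR=>zkX=>zkxX=>zkxxxX=>zkxxxxX=>zkxxxxxxX=>zkxxxxxxx

S => zkR   [S ::= z k R]
zkR => zkX   [R ::= X]
zkX => zkxX   [X ::= x X]
zkxX => zkxxxX   [X ::= x x X]
zkxxxX => zkxxxxX   [X ::= x X]
zkxxxxX => zkxxxxxxX   [X ::= x x X]
zkxxxxxxX => zkxxxxxxx   [X ::= x]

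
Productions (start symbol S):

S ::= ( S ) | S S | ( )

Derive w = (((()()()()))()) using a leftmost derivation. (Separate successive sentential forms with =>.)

S => (S)   [S ::= ( S )]
(S) => (SS)   [S ::= S S]
(SS) => ((S)S)   [S ::= ( S )]
((S)S) => (((S))S)   [S ::= ( S )]
(((S))S) => (((SS))S)   [S ::= S S]
(((SS))S) => (((()S))S)   [S ::= ( )]
(((()S))S) => (((()SS))S)   [S ::= S S]
(((()SS))S) => (((()()S))S)   [S ::= ( )]
(((()()S))S) => (((()()SS))S)   [S ::= S S]
(((()()SS))S) => (((()()()S))S)   [S ::= ( )]
(((()()()S))S) => (((()()()()))S)   [S ::= ( )]
(((()()()()))S) => (((()()()()))())   [S ::= ( )]

S => (S) => (SS) => ((S)S) => (((S))S) => (((SS))S) => (((()S))S) => (((()SS))S) => (((()()S))S) => (((()()SS))S) => (((()()()S))S) => (((()()()()))S) => (((()()()()))())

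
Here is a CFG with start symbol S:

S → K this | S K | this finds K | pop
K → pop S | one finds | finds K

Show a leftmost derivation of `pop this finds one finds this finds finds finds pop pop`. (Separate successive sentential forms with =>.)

S => S K => K this K => pop S this K => pop this finds K this K => pop this finds one finds this K => pop this finds one finds this finds K => pop this finds one finds this finds finds K => pop this finds one finds this finds finds finds K => pop this finds one finds this finds finds finds pop S => pop this finds one finds this finds finds finds pop pop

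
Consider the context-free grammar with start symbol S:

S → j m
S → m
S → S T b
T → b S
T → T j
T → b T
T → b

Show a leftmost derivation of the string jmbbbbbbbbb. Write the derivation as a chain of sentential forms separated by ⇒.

S ⇒ STb   [S → S T b]
STb ⇒ STbTb   [S → S T b]
STbTb ⇒ STbTbTb   [S → S T b]
STbTbTb ⇒ STbTbTbTb   [S → S T b]
STbTbTbTb ⇒ jmTbTbTbTb   [S → j m]
jmTbTbTbTb ⇒ jmbTbTbTbTb   [T → b T]
jmbTbTbTbTb ⇒ jmbbbTbTbTb   [T → b]
jmbbbTbTbTb ⇒ jmbbbbbTbTb   [T → b]
jmbbbbbTbTb ⇒ jmbbbbbbbTb   [T → b]
jmbbbbbbbTb ⇒ jmbbbbbbbbb   [T → b]

S ⇒ STb ⇒ STbTb ⇒ STbTbTb ⇒ STbTbTbTb ⇒ jmTbTbTbTb ⇒ jmbTbTbTbTb ⇒ jmbbbTbTbTb ⇒ jmbbbbbTbTb ⇒ jmbbbbbbbTb ⇒ jmbbbbbbbbb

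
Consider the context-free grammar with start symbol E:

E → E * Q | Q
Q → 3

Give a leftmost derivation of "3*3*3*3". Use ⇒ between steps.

E ⇒ E*Q   [E → E * Q]
E*Q ⇒ E*Q*Q   [E → E * Q]
E*Q*Q ⇒ E*Q*Q*Q   [E → E * Q]
E*Q*Q*Q ⇒ Q*Q*Q*Q   [E → Q]
Q*Q*Q*Q ⇒ 3*Q*Q*Q   [Q → 3]
3*Q*Q*Q ⇒ 3*3*Q*Q   [Q → 3]
3*3*Q*Q ⇒ 3*3*3*Q   [Q → 3]
3*3*3*Q ⇒ 3*3*3*3   [Q → 3]

E ⇒ E*Q ⇒ E*Q*Q ⇒ E*Q*Q*Q ⇒ Q*Q*Q*Q ⇒ 3*Q*Q*Q ⇒ 3*3*Q*Q ⇒ 3*3*3*Q ⇒ 3*3*3*3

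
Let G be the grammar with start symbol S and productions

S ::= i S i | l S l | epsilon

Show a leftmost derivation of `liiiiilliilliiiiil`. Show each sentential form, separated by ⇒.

S⇒lSl⇒liSil⇒liiSiil⇒liiiSiiil⇒liiiiSiiiil⇒liiiiiSiiiiil⇒liiiiilSliiiiil⇒liiiiillSlliiiiil⇒liiiiilliSilliiiiil⇒liiiiilliilliiiiil

S ⇒ lSl   [S ::= l S l]
lSl ⇒ liSil   [S ::= i S i]
liSil ⇒ liiSiil   [S ::= i S i]
liiSiil ⇒ liiiSiiil   [S ::= i S i]
liiiSiiil ⇒ liiiiSiiiil   [S ::= i S i]
liiiiSiiiil ⇒ liiiiiSiiiiil   [S ::= i S i]
liiiiiSiiiiil ⇒ liiiiilSliiiiil   [S ::= l S l]
liiiiilSliiiiil ⇒ liiiiillSlliiiiil   [S ::= l S l]
liiiiillSlliiiiil ⇒ liiiiilliSilliiiiil   [S ::= i S i]
liiiiilliSilliiiiil ⇒ liiiiilliilliiiiil   [S ::= epsilon]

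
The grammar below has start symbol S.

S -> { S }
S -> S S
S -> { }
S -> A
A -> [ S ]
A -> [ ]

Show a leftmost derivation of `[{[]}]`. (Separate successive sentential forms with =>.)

S => A => [S] => [{S}] => [{A}] => [{[]}]

S => A   [S -> A]
A => [S]   [A -> [ S ]]
[S] => [{S}]   [S -> { S }]
[{S}] => [{A}]   [S -> A]
[{A}] => [{[]}]   [A -> [ ]]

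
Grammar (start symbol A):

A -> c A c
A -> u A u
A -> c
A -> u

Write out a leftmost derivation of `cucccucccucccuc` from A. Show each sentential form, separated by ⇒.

A ⇒ cAc ⇒ cuAuc ⇒ cucAcuc ⇒ cuccAccuc ⇒ cucccAcccuc ⇒ cucccuAucccuc ⇒ cucccucAcucccuc ⇒ cucccucccucccuc

A ⇒ cAc   [A -> c A c]
cAc ⇒ cuAuc   [A -> u A u]
cuAuc ⇒ cucAcuc   [A -> c A c]
cucAcuc ⇒ cuccAccuc   [A -> c A c]
cuccAccuc ⇒ cucccAcccuc   [A -> c A c]
cucccAcccuc ⇒ cucccuAucccuc   [A -> u A u]
cucccuAucccuc ⇒ cucccucAcucccuc   [A -> c A c]
cucccucAcucccuc ⇒ cucccucccucccuc   [A -> c]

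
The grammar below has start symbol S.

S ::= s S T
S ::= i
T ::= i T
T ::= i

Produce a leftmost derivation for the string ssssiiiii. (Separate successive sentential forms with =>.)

S=>sST=>ssSTT=>sssSTTT=>ssssSTTTT=>ssssiTTTT=>ssssiiTTT=>ssssiiiTT=>ssssiiiiT=>ssssiiiii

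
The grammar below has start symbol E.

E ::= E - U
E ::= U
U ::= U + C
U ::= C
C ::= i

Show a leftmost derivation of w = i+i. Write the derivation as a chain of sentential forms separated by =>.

E => U   [E ::= U]
U => U+C   [U ::= U + C]
U+C => C+C   [U ::= C]
C+C => i+C   [C ::= i]
i+C => i+i   [C ::= i]

E => U => U+C => C+C => i+C => i+i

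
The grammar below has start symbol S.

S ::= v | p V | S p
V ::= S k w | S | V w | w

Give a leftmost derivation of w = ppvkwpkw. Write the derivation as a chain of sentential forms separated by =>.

S => pV   [S ::= p V]
pV => pSkw   [V ::= S k w]
pSkw => pSpkw   [S ::= S p]
pSpkw => ppVpkw   [S ::= p V]
ppVpkw => ppSkwpkw   [V ::= S k w]
ppSkwpkw => ppvkwpkw   [S ::= v]

S => pV => pSkw => pSpkw => ppVpkw => ppSkwpkw => ppvkwpkw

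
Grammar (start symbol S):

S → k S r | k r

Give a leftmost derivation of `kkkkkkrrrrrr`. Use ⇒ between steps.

S ⇒ kSr ⇒ kkSrr ⇒ kkkSrrr ⇒ kkkkSrrrr ⇒ kkkkkSrrrrr ⇒ kkkkkkrrrrrr

S ⇒ kSr   [S → k S r]
kSr ⇒ kkSrr   [S → k S r]
kkSrr ⇒ kkkSrrr   [S → k S r]
kkkSrrr ⇒ kkkkSrrrr   [S → k S r]
kkkkSrrrr ⇒ kkkkkSrrrrr   [S → k S r]
kkkkkSrrrrr ⇒ kkkkkkrrrrrr   [S → k r]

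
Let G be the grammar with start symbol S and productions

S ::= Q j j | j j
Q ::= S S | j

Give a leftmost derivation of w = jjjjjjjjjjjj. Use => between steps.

S => Qjj   [S ::= Q j j]
Qjj => SSjj   [Q ::= S S]
SSjj => QjjSjj   [S ::= Q j j]
QjjSjj => jjjSjj   [Q ::= j]
jjjSjj => jjjQjjjj   [S ::= Q j j]
jjjQjjjj => jjjSSjjjj   [Q ::= S S]
jjjSSjjjj => jjjQjjSjjjj   [S ::= Q j j]
jjjQjjSjjjj => jjjjjjSjjjj   [Q ::= j]
jjjjjjSjjjj => jjjjjjjjjjjj   [S ::= j j]

S => Qjj => SSjj => QjjSjj => jjjSjj => jjjQjjjj => jjjSSjjjj => jjjQjjSjjjj => jjjjjjSjjjj => jjjjjjjjjjjj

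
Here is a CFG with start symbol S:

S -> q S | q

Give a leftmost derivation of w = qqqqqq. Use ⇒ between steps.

S ⇒ qS   [S -> q S]
qS ⇒ qqS   [S -> q S]
qqS ⇒ qqqS   [S -> q S]
qqqS ⇒ qqqqS   [S -> q S]
qqqqS ⇒ qqqqqS   [S -> q S]
qqqqqS ⇒ qqqqqq   [S -> q]

S ⇒ qS ⇒ qqS ⇒ qqqS ⇒ qqqqS ⇒ qqqqqS ⇒ qqqqqq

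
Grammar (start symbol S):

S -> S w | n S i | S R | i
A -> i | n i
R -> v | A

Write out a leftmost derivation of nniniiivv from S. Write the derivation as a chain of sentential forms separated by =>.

S => SR => SRR => nSiRR => nnSiiRR => nnSRiiRR => nniRiiRR => nniAiiRR => nniniiiRR => nniniiivR => nniniiivv

S => SR   [S -> S R]
SR => SRR   [S -> S R]
SRR => nSiRR   [S -> n S i]
nSiRR => nnSiiRR   [S -> n S i]
nnSiiRR => nnSRiiRR   [S -> S R]
nnSRiiRR => nniRiiRR   [S -> i]
nniRiiRR => nniAiiRR   [R -> A]
nniAiiRR => nniniiiRR   [A -> n i]
nniniiiRR => nniniiivR   [R -> v]
nniniiivR => nniniiivv   [R -> v]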